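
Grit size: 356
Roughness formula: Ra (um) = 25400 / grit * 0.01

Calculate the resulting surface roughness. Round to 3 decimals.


Ra = 25400 / 356 * 0.01
= 0.713 um

0.713


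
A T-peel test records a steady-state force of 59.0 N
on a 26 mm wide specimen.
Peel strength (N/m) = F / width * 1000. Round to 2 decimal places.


Peel strength = 59.0 / 26 * 1000
= 2269.23 N/m

2269.23


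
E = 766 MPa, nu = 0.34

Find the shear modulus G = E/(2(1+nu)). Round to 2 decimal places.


G = 766 / (2 * 1.34)
= 285.82 MPa

285.82


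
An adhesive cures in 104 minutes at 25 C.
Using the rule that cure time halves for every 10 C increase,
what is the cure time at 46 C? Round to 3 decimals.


Factor = 2^((46 - 25) / 10) = 4.2871
Cure time = 104 / 4.2871
= 24.259 minutes

24.259


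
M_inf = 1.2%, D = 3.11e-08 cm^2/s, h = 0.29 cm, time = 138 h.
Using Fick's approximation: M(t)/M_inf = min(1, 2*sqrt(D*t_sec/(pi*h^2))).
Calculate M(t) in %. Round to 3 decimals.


t = 496800 s
ratio = min(1, 2*sqrt(3.11e-08*496800/(pi*0.0841)))
= 0.483647
M(t) = 1.2 * 0.483647 = 0.580%

0.580


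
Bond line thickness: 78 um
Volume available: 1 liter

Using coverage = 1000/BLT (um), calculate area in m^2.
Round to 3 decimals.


1 L = 1e6 mm^3, thickness = 78 um = 0.078 mm
Area = 1e6 / 0.078 mm^2 = (1e6 / 0.078) / 1e6 m^2 = 1000 / 78 m^2
= 12.821 m^2

12.821


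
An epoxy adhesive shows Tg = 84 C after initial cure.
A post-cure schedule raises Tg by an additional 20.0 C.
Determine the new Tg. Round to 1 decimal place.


New Tg = 84 + 20.0
= 104.0 C

104.0


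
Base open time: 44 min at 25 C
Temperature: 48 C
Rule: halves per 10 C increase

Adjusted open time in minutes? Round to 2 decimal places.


Acceleration = 2^((48-25)/10) = 4.9246
Open time = 44 / 4.9246 = 8.93 min

8.93


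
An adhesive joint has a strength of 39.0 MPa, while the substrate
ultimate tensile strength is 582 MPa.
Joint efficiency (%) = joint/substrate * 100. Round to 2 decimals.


Efficiency = 39.0 / 582 * 100
= 6.70%

6.70


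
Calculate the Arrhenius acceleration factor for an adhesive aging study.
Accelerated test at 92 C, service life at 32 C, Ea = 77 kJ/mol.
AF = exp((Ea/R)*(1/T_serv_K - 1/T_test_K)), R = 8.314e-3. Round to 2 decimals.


T_test = 365.15 K, T_serv = 305.15 K
Ea/R = 77 / 0.008314 = 9261.49
AF = exp(9261.49 * (1/305.15 - 1/365.15))
= 146.51

146.51


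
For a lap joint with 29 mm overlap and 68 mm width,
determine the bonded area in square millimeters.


Area = 29 * 68 = 1972 mm^2

1972


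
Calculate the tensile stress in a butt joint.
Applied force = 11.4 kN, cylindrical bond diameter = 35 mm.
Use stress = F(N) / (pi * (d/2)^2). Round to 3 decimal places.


A = pi * 17.5^2 = 962.1128 mm^2
sigma = 11400.0 / 962.1128 = 11.849 MPa

11.849


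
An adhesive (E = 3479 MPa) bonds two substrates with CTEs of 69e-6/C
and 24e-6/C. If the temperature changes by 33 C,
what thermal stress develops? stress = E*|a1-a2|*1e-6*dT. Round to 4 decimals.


Stress = 3479 * |69 - 24| * 1e-6 * 33
= 5.1663 MPa

5.1663


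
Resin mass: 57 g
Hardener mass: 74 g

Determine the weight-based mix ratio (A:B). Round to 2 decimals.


Ratio = 57 / 74 = 0.77

0.77


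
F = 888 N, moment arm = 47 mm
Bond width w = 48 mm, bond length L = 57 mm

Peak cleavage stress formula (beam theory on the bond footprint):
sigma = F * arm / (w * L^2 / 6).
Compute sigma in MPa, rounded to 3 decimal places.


sigma = (888 * 47) / (48 * 3249 / 6)
= 41736 * 6 / 155952
= 250416 / 155952
= 1.606 MPa

1.606


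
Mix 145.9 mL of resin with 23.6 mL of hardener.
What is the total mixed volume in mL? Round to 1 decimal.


Total = 145.9 + 23.6 = 169.5 mL

169.5


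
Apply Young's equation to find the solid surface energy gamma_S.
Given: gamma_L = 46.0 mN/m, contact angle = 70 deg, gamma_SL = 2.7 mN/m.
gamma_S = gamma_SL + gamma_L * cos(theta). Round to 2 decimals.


theta_rad = 70 * pi/180 = 1.221730
gamma_S = 2.7 + 46.0 * cos(1.221730)
= 18.43 mN/m

18.43


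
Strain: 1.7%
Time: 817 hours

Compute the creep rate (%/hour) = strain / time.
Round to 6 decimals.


Creep rate = 1.7 / 817
= 0.002081 %/h

0.002081


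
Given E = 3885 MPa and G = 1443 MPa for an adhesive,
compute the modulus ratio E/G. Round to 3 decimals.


E/G ratio = 3885 / 1443 = 2.692

2.692


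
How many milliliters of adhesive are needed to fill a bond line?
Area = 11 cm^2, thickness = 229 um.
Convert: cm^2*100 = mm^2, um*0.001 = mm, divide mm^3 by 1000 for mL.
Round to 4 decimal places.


= (11 * 100) * (229 * 0.001) / 1000
= 0.2519 mL

0.2519


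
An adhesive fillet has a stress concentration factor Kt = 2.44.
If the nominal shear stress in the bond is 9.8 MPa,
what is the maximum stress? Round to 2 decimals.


Max stress = 9.8 * 2.44 = 23.91 MPa

23.91


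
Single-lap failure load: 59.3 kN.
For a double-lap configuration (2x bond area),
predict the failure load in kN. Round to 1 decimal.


Failure load = 59.3 * 2 = 118.6 kN

118.6


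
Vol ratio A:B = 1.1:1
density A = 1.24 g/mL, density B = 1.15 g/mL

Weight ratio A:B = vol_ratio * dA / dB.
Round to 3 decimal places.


Weight ratio = 1.1 * 1.24 / 1.15
= 1.186

1.186


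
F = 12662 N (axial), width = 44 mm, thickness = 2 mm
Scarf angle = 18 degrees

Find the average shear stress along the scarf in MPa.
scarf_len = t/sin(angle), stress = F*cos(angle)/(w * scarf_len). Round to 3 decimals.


scarf_len = 2/sin(18 deg) = 6.4721
cos(18 deg) = 0.951057
stress = 12662*0.951057/(44*6.4721) = 42.287 MPa

42.287


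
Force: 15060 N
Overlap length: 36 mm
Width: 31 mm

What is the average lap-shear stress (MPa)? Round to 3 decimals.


Average shear stress = F / (overlap * width)
= 15060 / (36 * 31)
= 13.495 MPa

13.495


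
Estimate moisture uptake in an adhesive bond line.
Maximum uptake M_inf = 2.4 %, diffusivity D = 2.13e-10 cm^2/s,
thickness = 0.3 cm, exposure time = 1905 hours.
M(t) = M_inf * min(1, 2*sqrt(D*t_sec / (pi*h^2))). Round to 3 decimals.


Convert time: 1905 h = 6858000 s
ratio = min(1, 2*sqrt(2.13e-10*6858000/(pi*0.3^2)))
= 0.143755
M(t) = 2.4 * 0.143755 = 0.345%

0.345


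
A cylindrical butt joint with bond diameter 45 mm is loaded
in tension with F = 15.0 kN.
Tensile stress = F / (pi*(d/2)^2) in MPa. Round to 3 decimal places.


Area = pi * (45/2)^2 = 1590.4313 mm^2
Stress = 15.0*1000 / 1590.4313
= 9.431 MPa

9.431


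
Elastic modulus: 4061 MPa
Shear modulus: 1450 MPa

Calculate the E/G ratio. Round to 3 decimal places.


E / G = 4061 / 1450 = 2.801

2.801


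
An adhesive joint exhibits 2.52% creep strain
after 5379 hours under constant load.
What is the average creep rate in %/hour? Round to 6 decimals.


Creep rate = strain / time
= 2.52 / 5379
= 0.000468 %/h

0.000468


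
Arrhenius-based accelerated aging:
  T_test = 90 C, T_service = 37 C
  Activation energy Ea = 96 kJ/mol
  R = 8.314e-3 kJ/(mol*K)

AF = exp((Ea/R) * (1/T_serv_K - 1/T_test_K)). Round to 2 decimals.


T_test_K = 363.15, T_serv_K = 310.15
AF = exp((96/8.314e-3) * (1/310.15 - 1/363.15))
= 228.95

228.95


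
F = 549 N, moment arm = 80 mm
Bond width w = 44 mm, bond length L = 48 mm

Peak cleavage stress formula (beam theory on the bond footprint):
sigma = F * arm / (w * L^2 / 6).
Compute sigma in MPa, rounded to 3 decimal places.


sigma = (549 * 80) / (44 * 2304 / 6)
= 43920 * 6 / 101376
= 263520 / 101376
= 2.599 MPa

2.599


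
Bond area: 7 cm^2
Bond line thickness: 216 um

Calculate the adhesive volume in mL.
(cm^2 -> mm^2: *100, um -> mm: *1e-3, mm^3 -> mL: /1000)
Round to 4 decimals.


V = 7*100 * 216*1e-3 / 1000
= 0.1512 mL

0.1512


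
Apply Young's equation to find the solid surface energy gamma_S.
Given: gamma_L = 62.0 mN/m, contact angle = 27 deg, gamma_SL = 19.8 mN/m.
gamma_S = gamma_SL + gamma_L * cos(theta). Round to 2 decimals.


theta_rad = 27 * pi/180 = 0.471239
gamma_S = 19.8 + 62.0 * cos(0.471239)
= 75.04 mN/m

75.04


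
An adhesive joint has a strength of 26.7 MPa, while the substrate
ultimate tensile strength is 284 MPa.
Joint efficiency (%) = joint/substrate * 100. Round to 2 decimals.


Efficiency = 26.7 / 284 * 100
= 9.40%

9.40


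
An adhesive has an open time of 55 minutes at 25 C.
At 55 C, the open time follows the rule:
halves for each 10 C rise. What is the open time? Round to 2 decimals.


Factor = 2^((55-25)/10) = 8.0000
Open time = 55 / 8.0000 = 6.88 min

6.88


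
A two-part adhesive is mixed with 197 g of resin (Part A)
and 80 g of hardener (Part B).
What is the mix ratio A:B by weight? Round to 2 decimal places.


Mix ratio = mass_A / mass_B
= 197 / 80
= 2.46

2.46


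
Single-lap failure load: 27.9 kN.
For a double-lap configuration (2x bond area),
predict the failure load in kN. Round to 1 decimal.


Failure load = 27.9 * 2 = 55.8 kN

55.8


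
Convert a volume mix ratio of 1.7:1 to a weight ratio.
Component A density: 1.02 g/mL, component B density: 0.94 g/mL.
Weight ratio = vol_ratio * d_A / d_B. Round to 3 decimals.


= 1.7 * 1.02 / 0.94 = 1.845

1.845


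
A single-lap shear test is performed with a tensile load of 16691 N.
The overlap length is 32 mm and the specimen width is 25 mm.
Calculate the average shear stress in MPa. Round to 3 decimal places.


Shear stress = F / (overlap * width)
= 16691 / (32 * 25)
= 16691 / 800
= 20.864 MPa

20.864


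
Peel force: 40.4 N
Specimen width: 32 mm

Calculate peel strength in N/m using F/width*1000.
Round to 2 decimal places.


Peel strength = 40.4 / 32 * 1000 = 1262.50 N/m

1262.50


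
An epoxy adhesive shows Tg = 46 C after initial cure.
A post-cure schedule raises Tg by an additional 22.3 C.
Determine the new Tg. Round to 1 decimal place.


New Tg = 46 + 22.3
= 68.3 C

68.3


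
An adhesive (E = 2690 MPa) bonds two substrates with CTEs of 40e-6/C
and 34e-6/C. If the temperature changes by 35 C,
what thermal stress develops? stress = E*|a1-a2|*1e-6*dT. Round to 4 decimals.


Stress = 2690 * |40 - 34| * 1e-6 * 35
= 0.5649 MPa

0.5649


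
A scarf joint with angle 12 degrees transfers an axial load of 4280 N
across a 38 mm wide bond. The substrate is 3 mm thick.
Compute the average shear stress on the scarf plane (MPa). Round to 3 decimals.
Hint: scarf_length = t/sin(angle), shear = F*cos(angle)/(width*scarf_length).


scarf_length = 3 / sin(12 deg) = 14.4292 mm
cos(12 deg) = 0.978148
shear stress = 4280 * 0.978148 / (38 * 14.4292)
= 7.635 MPa

7.635


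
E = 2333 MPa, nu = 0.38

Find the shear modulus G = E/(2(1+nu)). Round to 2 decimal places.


G = 2333 / (2 * 1.38)
= 845.29 MPa

845.29


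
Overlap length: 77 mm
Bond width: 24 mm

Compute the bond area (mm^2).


Bond area = 77 * 24 = 1848 mm^2

1848


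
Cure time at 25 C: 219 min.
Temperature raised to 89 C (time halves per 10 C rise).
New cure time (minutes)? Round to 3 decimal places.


Acceleration factor = 2^(64/10) = 84.4485
New time = 219 / 84.4485 = 2.593 min

2.593


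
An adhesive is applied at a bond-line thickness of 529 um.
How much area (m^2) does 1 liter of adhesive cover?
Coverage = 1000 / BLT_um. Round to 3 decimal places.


Coverage = 1000 / 529 = 1.890 m^2

1.890


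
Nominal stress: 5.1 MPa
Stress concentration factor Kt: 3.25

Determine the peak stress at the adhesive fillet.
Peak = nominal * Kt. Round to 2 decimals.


Peak stress = 5.1 * 3.25
= 16.58 MPa

16.58


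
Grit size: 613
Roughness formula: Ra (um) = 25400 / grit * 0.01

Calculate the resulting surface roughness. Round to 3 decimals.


Ra = 25400 / 613 * 0.01
= 0.414 um

0.414


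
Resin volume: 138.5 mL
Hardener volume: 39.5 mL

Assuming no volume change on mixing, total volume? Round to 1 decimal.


V_total = 138.5 + 39.5 = 178.0 mL

178.0


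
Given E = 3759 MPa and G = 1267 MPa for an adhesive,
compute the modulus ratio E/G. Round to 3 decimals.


E/G ratio = 3759 / 1267 = 2.967

2.967


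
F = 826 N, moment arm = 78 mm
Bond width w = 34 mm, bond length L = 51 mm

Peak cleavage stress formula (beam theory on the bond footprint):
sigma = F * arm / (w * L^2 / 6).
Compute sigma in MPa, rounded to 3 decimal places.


sigma = (826 * 78) / (34 * 2601 / 6)
= 64428 * 6 / 88434
= 386568 / 88434
= 4.371 MPa

4.371


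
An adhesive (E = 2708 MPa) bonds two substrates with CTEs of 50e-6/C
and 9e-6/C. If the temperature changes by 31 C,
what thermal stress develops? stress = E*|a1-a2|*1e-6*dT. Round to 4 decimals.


Stress = 2708 * |50 - 9| * 1e-6 * 31
= 3.4419 MPa

3.4419


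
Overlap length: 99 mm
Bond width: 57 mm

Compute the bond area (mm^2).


Bond area = 99 * 57 = 5643 mm^2

5643


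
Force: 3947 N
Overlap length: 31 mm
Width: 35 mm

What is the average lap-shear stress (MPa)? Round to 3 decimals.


Average shear stress = F / (overlap * width)
= 3947 / (31 * 35)
= 3.638 MPa

3.638


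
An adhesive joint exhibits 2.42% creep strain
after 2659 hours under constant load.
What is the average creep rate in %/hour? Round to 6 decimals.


Creep rate = strain / time
= 2.42 / 2659
= 0.000910 %/h

0.000910


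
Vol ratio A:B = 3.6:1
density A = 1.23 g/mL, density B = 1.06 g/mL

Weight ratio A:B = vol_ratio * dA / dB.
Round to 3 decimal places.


Weight ratio = 3.6 * 1.23 / 1.06
= 4.177

4.177


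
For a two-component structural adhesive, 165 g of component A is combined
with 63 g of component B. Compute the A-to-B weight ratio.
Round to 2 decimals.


Weight ratio A:B = 165 / 63
= 2.62

2.62


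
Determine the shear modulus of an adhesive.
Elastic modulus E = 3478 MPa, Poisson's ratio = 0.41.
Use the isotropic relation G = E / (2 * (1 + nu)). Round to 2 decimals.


G = 3478 / (2*(1+0.41)) = 3478 / 2.82
= 1233.33 MPa

1233.33


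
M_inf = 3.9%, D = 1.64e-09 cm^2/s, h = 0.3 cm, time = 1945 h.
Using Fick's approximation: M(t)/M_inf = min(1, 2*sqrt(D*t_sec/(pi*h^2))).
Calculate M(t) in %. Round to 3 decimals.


t = 7002000 s
ratio = min(1, 2*sqrt(1.64e-09*7002000/(pi*0.0900)))
= 0.403057
M(t) = 3.9 * 0.403057 = 1.572%

1.572


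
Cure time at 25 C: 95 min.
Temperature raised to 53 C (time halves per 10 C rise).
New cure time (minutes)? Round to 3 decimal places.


Acceleration factor = 2^(28/10) = 6.9644
New time = 95 / 6.9644 = 13.641 min

13.641


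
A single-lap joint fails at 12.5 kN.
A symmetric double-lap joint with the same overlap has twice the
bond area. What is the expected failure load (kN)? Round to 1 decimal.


Double-lap load = 2 * 12.5 = 25.0 kN

25.0


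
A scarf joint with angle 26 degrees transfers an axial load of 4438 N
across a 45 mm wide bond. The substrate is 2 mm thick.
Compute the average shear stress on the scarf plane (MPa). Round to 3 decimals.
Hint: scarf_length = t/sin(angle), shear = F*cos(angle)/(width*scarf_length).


scarf_length = 2 / sin(26 deg) = 4.5623 mm
cos(26 deg) = 0.898794
shear stress = 4438 * 0.898794 / (45 * 4.5623)
= 19.429 MPa

19.429


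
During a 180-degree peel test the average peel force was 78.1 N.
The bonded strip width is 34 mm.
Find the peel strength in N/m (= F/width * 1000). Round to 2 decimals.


Peel strength = F/width * 1000
= 78.1 / 34 * 1000
= 2297.06 N/m

2297.06


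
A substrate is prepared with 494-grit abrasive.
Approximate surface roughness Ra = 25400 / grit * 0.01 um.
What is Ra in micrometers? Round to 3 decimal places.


Ra = 25400 / 494 * 0.01 = 0.514 um

0.514


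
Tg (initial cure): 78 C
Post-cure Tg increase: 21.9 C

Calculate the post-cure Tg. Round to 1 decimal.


Post-cure Tg = 78 + 21.9 = 99.9 C

99.9


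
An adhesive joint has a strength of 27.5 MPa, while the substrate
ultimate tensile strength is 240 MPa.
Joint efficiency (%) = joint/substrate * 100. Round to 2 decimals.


Efficiency = 27.5 / 240 * 100
= 11.46%

11.46


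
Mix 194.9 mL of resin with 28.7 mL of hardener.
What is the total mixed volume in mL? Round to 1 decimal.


Total = 194.9 + 28.7 = 223.6 mL

223.6


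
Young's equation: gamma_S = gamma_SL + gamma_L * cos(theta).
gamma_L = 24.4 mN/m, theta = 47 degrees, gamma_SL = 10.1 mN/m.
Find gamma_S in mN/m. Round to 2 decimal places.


cos(47 deg) = 0.681998
gamma_S = 10.1 + 24.4 * 0.681998
= 26.74 mN/m

26.74


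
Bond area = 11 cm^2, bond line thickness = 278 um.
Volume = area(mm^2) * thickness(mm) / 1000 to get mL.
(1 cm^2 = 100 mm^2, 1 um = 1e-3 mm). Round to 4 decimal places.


area_mm2 = 11 * 100 = 1100
blt_mm = 278 * 1e-3 = 0.278
vol_mm3 = 1100 * 0.278 = 305.8
vol_mL = 305.8 / 1000 = 0.3058 mL

0.3058


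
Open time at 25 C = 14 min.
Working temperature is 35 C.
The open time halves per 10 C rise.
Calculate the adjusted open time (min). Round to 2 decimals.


factor = 2^((35 - 25) / 10) = 2.0000
ot = 14 / 2.0000 = 7.00 min

7.00


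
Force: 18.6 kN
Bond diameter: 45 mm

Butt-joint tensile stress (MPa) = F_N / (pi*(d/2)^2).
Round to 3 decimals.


F_N = 18.6 * 1000 = 18600.0 N
A = pi*(22.5)^2 = 1590.4313 mm^2
stress = 18600.0 / 1590.4313 = 11.695 MPa

11.695


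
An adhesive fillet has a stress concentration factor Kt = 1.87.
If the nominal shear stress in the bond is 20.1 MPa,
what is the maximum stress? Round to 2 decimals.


Max stress = 20.1 * 1.87 = 37.59 MPa

37.59


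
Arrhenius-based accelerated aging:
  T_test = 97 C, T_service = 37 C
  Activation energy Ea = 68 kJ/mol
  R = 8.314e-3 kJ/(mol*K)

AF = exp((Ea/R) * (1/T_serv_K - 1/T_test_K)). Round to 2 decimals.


T_test_K = 370.15, T_serv_K = 310.15
AF = exp((68/8.314e-3) * (1/310.15 - 1/370.15))
= 71.86

71.86


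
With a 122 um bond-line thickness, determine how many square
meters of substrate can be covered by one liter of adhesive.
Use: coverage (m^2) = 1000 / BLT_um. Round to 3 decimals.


Coverage = 1000 / 122 = 8.197 m^2

8.197


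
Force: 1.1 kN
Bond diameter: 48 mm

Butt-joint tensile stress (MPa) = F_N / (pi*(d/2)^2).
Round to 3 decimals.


F_N = 1.1 * 1000 = 1100.0 N
A = pi*(24.0)^2 = 1809.5574 mm^2
stress = 1100.0 / 1809.5574 = 0.608 MPa

0.608


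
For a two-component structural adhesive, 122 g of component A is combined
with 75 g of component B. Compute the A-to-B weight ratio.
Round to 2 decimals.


Weight ratio A:B = 122 / 75
= 1.63

1.63


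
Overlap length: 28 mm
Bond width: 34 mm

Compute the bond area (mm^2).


Bond area = 28 * 34 = 952 mm^2

952


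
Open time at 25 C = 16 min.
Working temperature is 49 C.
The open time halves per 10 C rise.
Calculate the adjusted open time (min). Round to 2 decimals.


factor = 2^((49 - 25) / 10) = 5.2780
ot = 16 / 5.2780 = 3.03 min

3.03


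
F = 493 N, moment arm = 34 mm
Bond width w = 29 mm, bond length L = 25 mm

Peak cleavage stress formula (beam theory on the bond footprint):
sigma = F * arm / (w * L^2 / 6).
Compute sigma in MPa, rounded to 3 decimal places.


sigma = (493 * 34) / (29 * 625 / 6)
= 16762 * 6 / 18125
= 100572 / 18125
= 5.549 MPa

5.549


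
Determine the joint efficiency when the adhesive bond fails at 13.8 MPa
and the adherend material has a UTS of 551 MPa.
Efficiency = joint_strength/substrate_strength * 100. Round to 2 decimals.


Joint efficiency = 13.8 / 551 * 100
= 2.50%

2.50


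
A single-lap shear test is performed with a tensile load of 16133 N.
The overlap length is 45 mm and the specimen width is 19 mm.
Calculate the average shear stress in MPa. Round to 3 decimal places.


Shear stress = F / (overlap * width)
= 16133 / (45 * 19)
= 16133 / 855
= 18.869 MPa

18.869


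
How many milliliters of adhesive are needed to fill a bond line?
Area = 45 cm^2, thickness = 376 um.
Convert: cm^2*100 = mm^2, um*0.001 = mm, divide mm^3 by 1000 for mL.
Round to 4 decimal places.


= (45 * 100) * (376 * 0.001) / 1000
= 1.6920 mL

1.6920


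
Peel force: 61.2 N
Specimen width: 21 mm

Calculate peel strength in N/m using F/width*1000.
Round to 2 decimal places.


Peel strength = 61.2 / 21 * 1000 = 2914.29 N/m

2914.29


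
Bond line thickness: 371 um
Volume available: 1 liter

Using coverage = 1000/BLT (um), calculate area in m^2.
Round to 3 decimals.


1 L = 1e6 mm^3, thickness = 371 um = 0.371 mm
Area = 1e6 / 0.371 mm^2 = (1e6 / 0.371) / 1e6 m^2 = 1000 / 371 m^2
= 2.695 m^2

2.695


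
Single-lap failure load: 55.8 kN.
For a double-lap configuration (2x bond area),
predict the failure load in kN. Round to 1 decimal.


Failure load = 55.8 * 2 = 111.6 kN

111.6


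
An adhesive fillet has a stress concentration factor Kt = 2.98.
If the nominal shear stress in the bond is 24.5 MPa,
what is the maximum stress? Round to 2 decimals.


Max stress = 24.5 * 2.98 = 73.01 MPa

73.01


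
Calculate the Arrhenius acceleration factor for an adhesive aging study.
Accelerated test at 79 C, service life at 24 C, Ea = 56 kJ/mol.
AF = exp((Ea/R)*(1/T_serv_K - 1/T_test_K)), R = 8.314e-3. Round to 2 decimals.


T_test = 352.15 K, T_serv = 297.15 K
Ea/R = 56 / 0.008314 = 6735.63
AF = exp(6735.63 * (1/297.15 - 1/352.15))
= 34.48

34.48


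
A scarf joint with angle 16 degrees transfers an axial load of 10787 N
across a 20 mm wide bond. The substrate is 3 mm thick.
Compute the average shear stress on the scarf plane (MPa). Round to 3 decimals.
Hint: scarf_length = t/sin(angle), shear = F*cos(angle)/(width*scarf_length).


scarf_length = 3 / sin(16 deg) = 10.8839 mm
cos(16 deg) = 0.961262
shear stress = 10787 * 0.961262 / (20 * 10.8839)
= 47.635 MPa

47.635


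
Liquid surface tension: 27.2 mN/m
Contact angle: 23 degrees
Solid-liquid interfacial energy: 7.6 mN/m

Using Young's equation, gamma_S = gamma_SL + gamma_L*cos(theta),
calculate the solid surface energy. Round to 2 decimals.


gamma_S = 7.6 + 27.2 * cos(23)
= 32.64 mN/m

32.64


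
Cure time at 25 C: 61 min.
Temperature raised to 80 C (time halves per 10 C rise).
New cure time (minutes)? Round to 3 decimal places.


Acceleration factor = 2^(55/10) = 45.2548
New time = 61 / 45.2548 = 1.348 min

1.348


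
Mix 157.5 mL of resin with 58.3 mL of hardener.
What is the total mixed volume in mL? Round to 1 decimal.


Total = 157.5 + 58.3 = 215.8 mL

215.8


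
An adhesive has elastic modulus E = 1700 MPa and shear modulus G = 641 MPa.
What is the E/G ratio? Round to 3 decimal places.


E/G = 1700 / 641 = 2.652

2.652


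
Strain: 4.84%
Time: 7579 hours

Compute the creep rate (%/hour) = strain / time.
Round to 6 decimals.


Creep rate = 4.84 / 7579
= 0.000639 %/h

0.000639


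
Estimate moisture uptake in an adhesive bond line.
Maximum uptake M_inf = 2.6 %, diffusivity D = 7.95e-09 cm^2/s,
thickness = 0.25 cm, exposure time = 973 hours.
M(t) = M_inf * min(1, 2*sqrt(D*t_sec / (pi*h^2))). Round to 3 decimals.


Convert time: 973 h = 3502800 s
ratio = min(1, 2*sqrt(7.95e-09*3502800/(pi*0.25^2)))
= 0.753193
M(t) = 2.6 * 0.753193 = 1.958%

1.958


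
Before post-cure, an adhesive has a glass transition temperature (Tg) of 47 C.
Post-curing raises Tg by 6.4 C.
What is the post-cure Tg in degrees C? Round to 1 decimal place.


Tg_post = Tg_base + delta_Tg
= 47 + 6.4
= 53.4 C

53.4


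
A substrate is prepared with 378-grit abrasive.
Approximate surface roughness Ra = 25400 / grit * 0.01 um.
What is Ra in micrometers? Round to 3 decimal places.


Ra = 25400 / 378 * 0.01 = 0.672 um

0.672


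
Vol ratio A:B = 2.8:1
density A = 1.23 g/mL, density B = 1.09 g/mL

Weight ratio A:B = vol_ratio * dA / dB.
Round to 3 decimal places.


Weight ratio = 2.8 * 1.23 / 1.09
= 3.160

3.160


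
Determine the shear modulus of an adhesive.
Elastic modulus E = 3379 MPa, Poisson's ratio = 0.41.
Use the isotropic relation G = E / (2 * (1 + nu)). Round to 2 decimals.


G = 3379 / (2*(1+0.41)) = 3379 / 2.82
= 1198.23 MPa

1198.23


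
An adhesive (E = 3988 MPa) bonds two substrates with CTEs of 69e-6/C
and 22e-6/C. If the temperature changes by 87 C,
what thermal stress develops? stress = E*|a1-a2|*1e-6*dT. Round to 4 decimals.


Stress = 3988 * |69 - 22| * 1e-6 * 87
= 16.3069 MPa

16.3069


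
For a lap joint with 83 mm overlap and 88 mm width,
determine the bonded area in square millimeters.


Area = 83 * 88 = 7304 mm^2

7304


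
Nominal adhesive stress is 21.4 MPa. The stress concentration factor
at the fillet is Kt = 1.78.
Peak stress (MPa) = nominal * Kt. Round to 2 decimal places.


Peak = 21.4 * 1.78 = 38.09 MPa

38.09


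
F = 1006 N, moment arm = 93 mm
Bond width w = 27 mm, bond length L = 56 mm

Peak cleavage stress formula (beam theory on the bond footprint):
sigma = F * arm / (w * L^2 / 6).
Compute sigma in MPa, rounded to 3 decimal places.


sigma = (1006 * 93) / (27 * 3136 / 6)
= 93558 * 6 / 84672
= 561348 / 84672
= 6.630 MPa

6.630


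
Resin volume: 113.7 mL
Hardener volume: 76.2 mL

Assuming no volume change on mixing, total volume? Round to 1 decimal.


V_total = 113.7 + 76.2 = 189.9 mL

189.9


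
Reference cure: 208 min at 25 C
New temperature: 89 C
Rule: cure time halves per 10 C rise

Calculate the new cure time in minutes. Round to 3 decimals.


factor = 2^((89-25)/10) = 84.4485
t_new = 208 / 84.4485 = 2.463 min

2.463


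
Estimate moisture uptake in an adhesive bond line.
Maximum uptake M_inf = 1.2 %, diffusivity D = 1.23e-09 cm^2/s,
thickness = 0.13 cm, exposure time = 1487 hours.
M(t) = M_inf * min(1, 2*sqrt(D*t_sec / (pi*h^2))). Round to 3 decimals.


Convert time: 1487 h = 5353200 s
ratio = min(1, 2*sqrt(1.23e-09*5353200/(pi*0.13^2)))
= 0.704322
M(t) = 1.2 * 0.704322 = 0.845%

0.845


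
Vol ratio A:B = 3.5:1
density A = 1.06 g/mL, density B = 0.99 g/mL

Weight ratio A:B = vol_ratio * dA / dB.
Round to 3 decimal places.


Weight ratio = 3.5 * 1.06 / 0.99
= 3.747

3.747


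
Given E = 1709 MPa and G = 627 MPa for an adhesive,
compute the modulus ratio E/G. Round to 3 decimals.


E/G ratio = 1709 / 627 = 2.726

2.726


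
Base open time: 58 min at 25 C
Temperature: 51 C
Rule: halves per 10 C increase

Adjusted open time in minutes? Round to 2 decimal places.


Acceleration = 2^((51-25)/10) = 6.0629
Open time = 58 / 6.0629 = 9.57 min

9.57


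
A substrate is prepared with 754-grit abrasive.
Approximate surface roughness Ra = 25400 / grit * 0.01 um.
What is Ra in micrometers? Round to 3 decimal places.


Ra = 25400 / 754 * 0.01 = 0.337 um

0.337


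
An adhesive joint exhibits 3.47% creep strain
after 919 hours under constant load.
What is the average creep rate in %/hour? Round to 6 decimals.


Creep rate = strain / time
= 3.47 / 919
= 0.003776 %/h

0.003776


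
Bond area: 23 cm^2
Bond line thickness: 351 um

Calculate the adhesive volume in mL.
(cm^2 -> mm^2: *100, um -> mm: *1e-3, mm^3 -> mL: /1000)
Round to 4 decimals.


V = 23*100 * 351*1e-3 / 1000
= 0.8073 mL

0.8073


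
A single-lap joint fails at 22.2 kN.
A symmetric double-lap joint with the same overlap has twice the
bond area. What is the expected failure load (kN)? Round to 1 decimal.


Double-lap load = 2 * 22.2 = 44.4 kN

44.4


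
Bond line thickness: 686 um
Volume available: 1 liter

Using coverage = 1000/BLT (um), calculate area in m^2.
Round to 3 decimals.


1 L = 1e6 mm^3, thickness = 686 um = 0.686 mm
Area = 1e6 / 0.686 mm^2 = (1e6 / 0.686) / 1e6 m^2 = 1000 / 686 m^2
= 1.458 m^2

1.458


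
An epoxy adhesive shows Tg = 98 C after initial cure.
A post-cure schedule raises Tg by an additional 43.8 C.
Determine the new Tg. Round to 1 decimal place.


New Tg = 98 + 43.8
= 141.8 C

141.8


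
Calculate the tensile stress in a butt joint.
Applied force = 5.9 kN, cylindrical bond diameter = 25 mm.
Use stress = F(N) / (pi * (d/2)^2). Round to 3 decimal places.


A = pi * 12.5^2 = 490.8739 mm^2
sigma = 5900.0 / 490.8739 = 12.019 MPa

12.019


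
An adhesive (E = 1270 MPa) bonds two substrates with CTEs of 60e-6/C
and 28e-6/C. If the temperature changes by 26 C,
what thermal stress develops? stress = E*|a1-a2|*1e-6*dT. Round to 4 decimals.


Stress = 1270 * |60 - 28| * 1e-6 * 26
= 1.0566 MPa

1.0566


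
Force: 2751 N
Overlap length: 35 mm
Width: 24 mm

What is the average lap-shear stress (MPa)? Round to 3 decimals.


Average shear stress = F / (overlap * width)
= 2751 / (35 * 24)
= 3.275 MPa

3.275


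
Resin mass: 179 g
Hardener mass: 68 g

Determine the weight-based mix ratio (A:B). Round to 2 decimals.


Ratio = 179 / 68 = 2.63

2.63


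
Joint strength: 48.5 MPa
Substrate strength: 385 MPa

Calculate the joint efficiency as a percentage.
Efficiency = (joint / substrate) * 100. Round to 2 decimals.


Efficiency = (48.5 / 385) * 100 = 12.60%

12.60


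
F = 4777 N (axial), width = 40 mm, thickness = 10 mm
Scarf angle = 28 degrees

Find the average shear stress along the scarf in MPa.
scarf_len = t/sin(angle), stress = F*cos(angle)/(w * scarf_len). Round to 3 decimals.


scarf_len = 10/sin(28 deg) = 21.3005
cos(28 deg) = 0.882948
stress = 4777*0.882948/(40*21.3005) = 4.950 MPa

4.950


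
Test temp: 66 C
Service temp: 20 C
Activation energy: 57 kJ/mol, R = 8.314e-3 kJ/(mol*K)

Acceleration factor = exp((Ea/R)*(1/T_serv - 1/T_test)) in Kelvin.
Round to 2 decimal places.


AF = exp((57/0.008314)*(1/293.15 - 1/339.15))
= 23.86

23.86


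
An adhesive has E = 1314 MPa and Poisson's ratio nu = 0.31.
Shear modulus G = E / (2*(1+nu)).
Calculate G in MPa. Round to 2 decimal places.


G = 1314 / (2*(1+0.31))
= 1314 / 2.62
= 501.53 MPa

501.53


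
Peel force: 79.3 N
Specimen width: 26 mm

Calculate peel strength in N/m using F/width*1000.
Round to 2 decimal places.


Peel strength = 79.3 / 26 * 1000 = 3050.00 N/m

3050.00


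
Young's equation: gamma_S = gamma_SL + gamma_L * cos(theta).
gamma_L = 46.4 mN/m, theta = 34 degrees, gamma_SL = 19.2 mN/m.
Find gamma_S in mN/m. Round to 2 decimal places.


cos(34 deg) = 0.829038
gamma_S = 19.2 + 46.4 * 0.829038
= 57.67 mN/m

57.67


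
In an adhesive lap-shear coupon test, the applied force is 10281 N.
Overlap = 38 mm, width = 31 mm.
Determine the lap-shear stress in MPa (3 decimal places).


stress = F / (overlap * width)
= 10281 / (38 * 31)
= 8.728 MPa

8.728


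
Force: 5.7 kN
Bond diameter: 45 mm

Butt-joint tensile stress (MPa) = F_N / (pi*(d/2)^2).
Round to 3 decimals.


F_N = 5.7 * 1000 = 5700.0 N
A = pi*(22.5)^2 = 1590.4313 mm^2
stress = 5700.0 / 1590.4313 = 3.584 MPa

3.584


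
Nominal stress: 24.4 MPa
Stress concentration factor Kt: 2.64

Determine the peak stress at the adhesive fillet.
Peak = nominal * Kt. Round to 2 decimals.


Peak stress = 24.4 * 2.64
= 64.42 MPa

64.42


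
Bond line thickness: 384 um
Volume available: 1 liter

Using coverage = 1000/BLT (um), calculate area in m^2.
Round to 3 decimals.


1 L = 1e6 mm^3, thickness = 384 um = 0.384 mm
Area = 1e6 / 0.384 mm^2 = (1e6 / 0.384) / 1e6 m^2 = 1000 / 384 m^2
= 2.604 m^2

2.604


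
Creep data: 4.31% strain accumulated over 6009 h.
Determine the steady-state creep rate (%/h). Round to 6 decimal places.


Rate = 4.31 / 6009 = 0.000717 %/h

0.000717


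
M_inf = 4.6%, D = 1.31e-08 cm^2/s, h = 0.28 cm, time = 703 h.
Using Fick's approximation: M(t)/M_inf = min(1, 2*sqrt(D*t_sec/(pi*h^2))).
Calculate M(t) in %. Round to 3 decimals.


t = 2530800 s
ratio = min(1, 2*sqrt(1.31e-08*2530800/(pi*0.0784)))
= 0.733773
M(t) = 4.6 * 0.733773 = 3.375%

3.375


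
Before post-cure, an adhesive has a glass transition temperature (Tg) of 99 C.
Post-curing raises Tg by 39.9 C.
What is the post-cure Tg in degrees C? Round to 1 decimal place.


Tg_post = Tg_base + delta_Tg
= 99 + 39.9
= 138.9 C

138.9


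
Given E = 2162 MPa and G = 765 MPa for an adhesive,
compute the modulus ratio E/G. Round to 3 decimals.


E/G ratio = 2162 / 765 = 2.826

2.826


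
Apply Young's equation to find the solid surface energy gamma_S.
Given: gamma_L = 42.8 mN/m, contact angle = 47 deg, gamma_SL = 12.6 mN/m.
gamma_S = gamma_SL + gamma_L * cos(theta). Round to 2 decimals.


theta_rad = 47 * pi/180 = 0.820305
gamma_S = 12.6 + 42.8 * cos(0.820305)
= 41.79 mN/m

41.79


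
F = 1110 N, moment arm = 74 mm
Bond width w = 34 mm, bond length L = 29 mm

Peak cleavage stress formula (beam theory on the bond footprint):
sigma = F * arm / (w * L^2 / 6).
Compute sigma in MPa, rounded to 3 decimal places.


sigma = (1110 * 74) / (34 * 841 / 6)
= 82140 * 6 / 28594
= 492840 / 28594
= 17.236 MPa

17.236


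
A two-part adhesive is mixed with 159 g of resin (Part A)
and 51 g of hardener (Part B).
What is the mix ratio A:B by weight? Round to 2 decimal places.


Mix ratio = mass_A / mass_B
= 159 / 51
= 3.12

3.12


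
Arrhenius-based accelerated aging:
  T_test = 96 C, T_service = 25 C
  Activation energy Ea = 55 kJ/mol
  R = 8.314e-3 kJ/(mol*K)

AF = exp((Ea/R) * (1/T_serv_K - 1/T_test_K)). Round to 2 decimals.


T_test_K = 369.15, T_serv_K = 298.15
AF = exp((55/8.314e-3) * (1/298.15 - 1/369.15))
= 71.34

71.34


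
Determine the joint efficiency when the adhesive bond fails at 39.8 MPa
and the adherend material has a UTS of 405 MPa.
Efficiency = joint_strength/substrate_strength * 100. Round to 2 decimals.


Joint efficiency = 39.8 / 405 * 100
= 9.83%

9.83


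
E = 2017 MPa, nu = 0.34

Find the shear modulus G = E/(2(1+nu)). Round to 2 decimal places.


G = 2017 / (2 * 1.34)
= 752.61 MPa

752.61


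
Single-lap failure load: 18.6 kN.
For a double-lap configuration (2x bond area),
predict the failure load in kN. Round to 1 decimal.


Failure load = 18.6 * 2 = 37.2 kN

37.2


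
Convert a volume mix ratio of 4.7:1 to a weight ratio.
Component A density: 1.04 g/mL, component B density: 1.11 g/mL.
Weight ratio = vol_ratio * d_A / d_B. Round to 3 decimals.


= 4.7 * 1.04 / 1.11 = 4.404

4.404


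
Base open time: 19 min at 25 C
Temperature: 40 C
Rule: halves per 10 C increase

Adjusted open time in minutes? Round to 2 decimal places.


Acceleration = 2^((40-25)/10) = 2.8284
Open time = 19 / 2.8284 = 6.72 min

6.72


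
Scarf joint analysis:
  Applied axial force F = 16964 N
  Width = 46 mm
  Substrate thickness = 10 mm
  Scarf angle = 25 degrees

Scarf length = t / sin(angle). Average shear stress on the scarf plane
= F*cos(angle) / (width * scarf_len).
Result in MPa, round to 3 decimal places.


Scarf length = 10 / sin(25 deg) = 23.6620 mm
cos(25 deg) = 0.906308
Shear = 16964 * 0.906308 / (46 * 23.6620)
= 14.125 MPa

14.125


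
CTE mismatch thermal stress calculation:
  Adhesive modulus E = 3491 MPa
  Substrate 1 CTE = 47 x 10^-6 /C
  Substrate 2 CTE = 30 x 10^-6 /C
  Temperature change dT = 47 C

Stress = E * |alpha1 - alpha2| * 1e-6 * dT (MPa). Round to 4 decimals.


delta_alpha = |47 - 30| = 17 x 10^-6/C
Stress = 3491 * 17e-6 * 47
= 2.7893 MPa

2.7893


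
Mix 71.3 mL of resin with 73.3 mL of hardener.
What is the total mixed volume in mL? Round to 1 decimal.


Total = 71.3 + 73.3 = 144.6 mL

144.6


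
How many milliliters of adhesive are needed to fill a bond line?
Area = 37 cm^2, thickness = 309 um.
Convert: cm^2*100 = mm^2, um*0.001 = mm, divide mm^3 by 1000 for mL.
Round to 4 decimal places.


= (37 * 100) * (309 * 0.001) / 1000
= 1.1433 mL

1.1433


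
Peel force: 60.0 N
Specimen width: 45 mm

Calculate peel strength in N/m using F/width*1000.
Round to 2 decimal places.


Peel strength = 60.0 / 45 * 1000 = 1333.33 N/m

1333.33


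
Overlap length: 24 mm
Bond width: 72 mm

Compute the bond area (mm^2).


Bond area = 24 * 72 = 1728 mm^2

1728


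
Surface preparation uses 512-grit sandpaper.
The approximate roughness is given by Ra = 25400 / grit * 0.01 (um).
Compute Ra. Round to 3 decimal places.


Ra = 25400 / 512 * 0.01
= 254 / 512
= 0.496 um

0.496


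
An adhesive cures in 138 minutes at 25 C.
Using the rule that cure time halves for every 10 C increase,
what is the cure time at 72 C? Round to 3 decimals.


Factor = 2^((72 - 25) / 10) = 25.9921
Cure time = 138 / 25.9921
= 5.309 minutes

5.309


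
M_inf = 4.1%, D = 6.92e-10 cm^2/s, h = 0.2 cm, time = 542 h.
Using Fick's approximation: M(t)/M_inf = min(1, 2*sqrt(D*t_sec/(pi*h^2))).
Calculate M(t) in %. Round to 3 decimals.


t = 1951200 s
ratio = min(1, 2*sqrt(6.92e-10*1951200/(pi*0.0400)))
= 0.207314
M(t) = 4.1 * 0.207314 = 0.850%

0.850


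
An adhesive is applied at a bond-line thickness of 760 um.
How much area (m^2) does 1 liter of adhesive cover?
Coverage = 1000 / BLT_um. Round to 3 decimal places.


Coverage = 1000 / 760 = 1.316 m^2

1.316


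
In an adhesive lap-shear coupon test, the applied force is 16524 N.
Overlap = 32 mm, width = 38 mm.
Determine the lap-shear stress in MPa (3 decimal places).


stress = F / (overlap * width)
= 16524 / (32 * 38)
= 13.589 MPa

13.589


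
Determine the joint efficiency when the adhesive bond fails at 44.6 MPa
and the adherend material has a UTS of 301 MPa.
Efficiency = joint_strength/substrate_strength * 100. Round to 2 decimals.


Joint efficiency = 44.6 / 301 * 100
= 14.82%

14.82


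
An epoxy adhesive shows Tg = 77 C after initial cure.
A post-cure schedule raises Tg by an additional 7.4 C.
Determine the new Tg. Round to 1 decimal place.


New Tg = 77 + 7.4
= 84.4 C

84.4


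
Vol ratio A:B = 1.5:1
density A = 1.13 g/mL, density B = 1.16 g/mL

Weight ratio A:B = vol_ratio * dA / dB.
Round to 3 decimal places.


Weight ratio = 1.5 * 1.13 / 1.16
= 1.461

1.461


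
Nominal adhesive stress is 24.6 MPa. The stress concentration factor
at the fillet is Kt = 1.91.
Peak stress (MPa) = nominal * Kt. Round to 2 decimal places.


Peak = 24.6 * 1.91 = 46.99 MPa

46.99


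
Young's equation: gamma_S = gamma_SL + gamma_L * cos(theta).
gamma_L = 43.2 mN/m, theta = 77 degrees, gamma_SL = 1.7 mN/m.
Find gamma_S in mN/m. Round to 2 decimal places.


cos(77 deg) = 0.224951
gamma_S = 1.7 + 43.2 * 0.224951
= 11.42 mN/m

11.42


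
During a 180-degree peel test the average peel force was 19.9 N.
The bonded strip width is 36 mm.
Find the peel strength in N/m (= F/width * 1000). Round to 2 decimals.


Peel strength = F/width * 1000
= 19.9 / 36 * 1000
= 552.78 N/m

552.78


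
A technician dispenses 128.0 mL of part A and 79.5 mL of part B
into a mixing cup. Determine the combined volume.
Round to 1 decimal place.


Combined volume = 128.0 + 79.5
= 207.5 mL

207.5


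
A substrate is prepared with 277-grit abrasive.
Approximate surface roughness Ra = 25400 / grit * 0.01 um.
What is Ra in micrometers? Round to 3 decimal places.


Ra = 25400 / 277 * 0.01 = 0.917 um

0.917


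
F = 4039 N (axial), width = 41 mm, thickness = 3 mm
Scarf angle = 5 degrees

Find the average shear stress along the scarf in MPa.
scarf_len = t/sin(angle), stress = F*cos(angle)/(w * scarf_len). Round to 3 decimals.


scarf_len = 3/sin(5 deg) = 34.4211
cos(5 deg) = 0.996195
stress = 4039*0.996195/(41*34.4211) = 2.851 MPa

2.851


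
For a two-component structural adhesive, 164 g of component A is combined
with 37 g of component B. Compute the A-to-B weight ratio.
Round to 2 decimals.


Weight ratio A:B = 164 / 37
= 4.43

4.43


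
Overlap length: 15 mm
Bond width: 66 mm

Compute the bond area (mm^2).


Bond area = 15 * 66 = 990 mm^2

990


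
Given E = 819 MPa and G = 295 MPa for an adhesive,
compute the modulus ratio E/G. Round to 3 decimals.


E/G ratio = 819 / 295 = 2.776

2.776


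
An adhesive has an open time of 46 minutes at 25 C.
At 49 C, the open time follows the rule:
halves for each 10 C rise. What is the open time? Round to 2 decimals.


Factor = 2^((49-25)/10) = 5.2780
Open time = 46 / 5.2780 = 8.72 min

8.72


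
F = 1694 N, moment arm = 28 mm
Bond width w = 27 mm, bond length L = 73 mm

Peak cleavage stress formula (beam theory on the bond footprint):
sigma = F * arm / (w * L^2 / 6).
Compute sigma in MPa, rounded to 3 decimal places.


sigma = (1694 * 28) / (27 * 5329 / 6)
= 47432 * 6 / 143883
= 284592 / 143883
= 1.978 MPa

1.978
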